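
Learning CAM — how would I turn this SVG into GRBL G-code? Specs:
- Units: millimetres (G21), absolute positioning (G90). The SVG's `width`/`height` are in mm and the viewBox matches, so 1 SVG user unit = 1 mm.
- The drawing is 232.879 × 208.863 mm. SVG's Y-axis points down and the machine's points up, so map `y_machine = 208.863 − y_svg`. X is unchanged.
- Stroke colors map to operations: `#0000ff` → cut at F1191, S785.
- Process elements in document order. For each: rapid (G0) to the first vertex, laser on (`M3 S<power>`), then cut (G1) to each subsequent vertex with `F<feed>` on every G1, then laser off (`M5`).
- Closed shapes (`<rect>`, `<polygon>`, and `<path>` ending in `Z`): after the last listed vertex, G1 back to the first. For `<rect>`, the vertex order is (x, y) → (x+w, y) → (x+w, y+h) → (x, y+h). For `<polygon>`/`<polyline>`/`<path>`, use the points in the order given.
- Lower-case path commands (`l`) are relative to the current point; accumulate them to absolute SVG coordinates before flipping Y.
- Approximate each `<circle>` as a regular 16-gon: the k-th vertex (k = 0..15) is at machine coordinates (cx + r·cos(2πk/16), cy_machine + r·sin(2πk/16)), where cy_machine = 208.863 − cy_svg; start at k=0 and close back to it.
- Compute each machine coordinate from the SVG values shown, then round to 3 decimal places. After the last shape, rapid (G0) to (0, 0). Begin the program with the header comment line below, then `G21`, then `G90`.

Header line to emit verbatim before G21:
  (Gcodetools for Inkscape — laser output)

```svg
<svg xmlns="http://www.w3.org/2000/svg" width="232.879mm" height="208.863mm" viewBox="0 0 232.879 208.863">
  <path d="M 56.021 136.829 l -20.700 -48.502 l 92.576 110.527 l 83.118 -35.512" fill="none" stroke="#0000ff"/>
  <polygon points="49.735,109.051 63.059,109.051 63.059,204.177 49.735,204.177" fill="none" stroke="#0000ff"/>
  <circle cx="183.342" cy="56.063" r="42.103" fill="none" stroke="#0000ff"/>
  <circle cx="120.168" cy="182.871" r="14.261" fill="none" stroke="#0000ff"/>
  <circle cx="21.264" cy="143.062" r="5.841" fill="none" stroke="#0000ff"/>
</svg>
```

Since the viewBox matches the mm dimensions, user units are millimetres directly. The only transform is the Y-flip y_m = 208.863 − y_svg.

Shape 1 is a open polyline drawn with `<path>`. Its stroke #0000ff means cut at S785, F1191. After flipping Y the toolpath is (56.021,72.034) → (35.321,120.536) → (127.897,10.009) → (211.015,45.521).

Shape 2 is a rectangle drawn with `<polygon>`. Its stroke #0000ff means cut at S785, F1191. After flipping Y the toolpath is (49.735,99.812) → (63.059,99.812) → (63.059,4.686) → (49.735,4.686) → (49.735,99.812), returning to the start.

Shape 3 is a circle drawn with `<circle>`. Its stroke #0000ff means cut at S785, F1191. After flipping Y the toolpath is (225.445,152.800) → (222.240,168.912) → (213.113,182.571) → (199.454,191.698) → (183.342,194.903) → (167.230,191.698) → (153.571,182.571) → (144.444,168.912) → (141.239,152.800) → (144.444,136.688) → (153.571,123.029) → (167.230,113.902) → (183.342,110.697) → (199.454,113.902) → (213.113,123.029) → (222.240,136.688) → (225.445,152.800), returning to the start.

Shape 4 is a circle drawn with `<circle>`. Its stroke #0000ff means cut at S785, F1191. After flipping Y the toolpath is (134.429,25.992) → (133.343,31.449) → (130.252,36.076) → (125.625,39.167) → (120.168,40.253) → (114.711,39.167) → (110.084,36.076) → (106.993,31.449) → (105.907,25.992) → (106.993,20.535) → (110.084,15.908) → (114.711,12.817) → (120.168,11.731) → (125.625,12.817) → (130.252,15.908) → (133.343,20.535) → (134.429,25.992), returning to the start.

Shape 5 is a circle drawn with `<circle>`. Its stroke #0000ff means cut at S785, F1191. After flipping Y the toolpath is (27.105,65.801) → (26.660,68.036) → (25.394,69.931) → (23.499,71.197) → (21.264,71.642) → (19.029,71.197) → (17.134,69.931) → (15.868,68.036) → (15.423,65.801) → (15.868,63.566) → (17.134,61.671) → (19.029,60.405) → (21.264,59.960) → (23.499,60.405) → (25.394,61.671) → (26.660,63.566) → (27.105,65.801), returning to the start.

(Gcodetools for Inkscape — laser output)
G21
G90
G0 X56.021 Y72.034
M3 S785
G1 X35.321 Y120.536 F1191
G1 X127.897 Y10.009 F1191
G1 X211.015 Y45.521 F1191
M5
G0 X49.735 Y99.812
M3 S785
G1 X63.059 Y99.812 F1191
G1 X63.059 Y4.686 F1191
G1 X49.735 Y4.686 F1191
G1 X49.735 Y99.812 F1191
M5
G0 X225.445 Y152.800
M3 S785
G1 X222.240 Y168.912 F1191
G1 X213.113 Y182.571 F1191
G1 X199.454 Y191.698 F1191
G1 X183.342 Y194.903 F1191
G1 X167.230 Y191.698 F1191
G1 X153.571 Y182.571 F1191
G1 X144.444 Y168.912 F1191
G1 X141.239 Y152.800 F1191
G1 X144.444 Y136.688 F1191
G1 X153.571 Y123.029 F1191
G1 X167.230 Y113.902 F1191
G1 X183.342 Y110.697 F1191
G1 X199.454 Y113.902 F1191
G1 X213.113 Y123.029 F1191
G1 X222.240 Y136.688 F1191
G1 X225.445 Y152.800 F1191
M5
G0 X134.429 Y25.992
M3 S785
G1 X133.343 Y31.449 F1191
G1 X130.252 Y36.076 F1191
G1 X125.625 Y39.167 F1191
G1 X120.168 Y40.253 F1191
G1 X114.711 Y39.167 F1191
G1 X110.084 Y36.076 F1191
G1 X106.993 Y31.449 F1191
G1 X105.907 Y25.992 F1191
G1 X106.993 Y20.535 F1191
G1 X110.084 Y15.908 F1191
G1 X114.711 Y12.817 F1191
G1 X120.168 Y11.731 F1191
G1 X125.625 Y12.817 F1191
G1 X130.252 Y15.908 F1191
G1 X133.343 Y20.535 F1191
G1 X134.429 Y25.992 F1191
M5
G0 X27.105 Y65.801
M3 S785
G1 X26.660 Y68.036 F1191
G1 X25.394 Y69.931 F1191
G1 X23.499 Y71.197 F1191
G1 X21.264 Y71.642 F1191
G1 X19.029 Y71.197 F1191
G1 X17.134 Y69.931 F1191
G1 X15.868 Y68.036 F1191
G1 X15.423 Y65.801 F1191
G1 X15.868 Y63.566 F1191
G1 X17.134 Y61.671 F1191
G1 X19.029 Y60.405 F1191
G1 X21.264 Y59.960 F1191
G1 X23.499 Y60.405 F1191
G1 X25.394 Y61.671 F1191
G1 X26.660 Y63.566 F1191
G1 X27.105 Y65.801 F1191
M5
G0 X0.000 Y0.000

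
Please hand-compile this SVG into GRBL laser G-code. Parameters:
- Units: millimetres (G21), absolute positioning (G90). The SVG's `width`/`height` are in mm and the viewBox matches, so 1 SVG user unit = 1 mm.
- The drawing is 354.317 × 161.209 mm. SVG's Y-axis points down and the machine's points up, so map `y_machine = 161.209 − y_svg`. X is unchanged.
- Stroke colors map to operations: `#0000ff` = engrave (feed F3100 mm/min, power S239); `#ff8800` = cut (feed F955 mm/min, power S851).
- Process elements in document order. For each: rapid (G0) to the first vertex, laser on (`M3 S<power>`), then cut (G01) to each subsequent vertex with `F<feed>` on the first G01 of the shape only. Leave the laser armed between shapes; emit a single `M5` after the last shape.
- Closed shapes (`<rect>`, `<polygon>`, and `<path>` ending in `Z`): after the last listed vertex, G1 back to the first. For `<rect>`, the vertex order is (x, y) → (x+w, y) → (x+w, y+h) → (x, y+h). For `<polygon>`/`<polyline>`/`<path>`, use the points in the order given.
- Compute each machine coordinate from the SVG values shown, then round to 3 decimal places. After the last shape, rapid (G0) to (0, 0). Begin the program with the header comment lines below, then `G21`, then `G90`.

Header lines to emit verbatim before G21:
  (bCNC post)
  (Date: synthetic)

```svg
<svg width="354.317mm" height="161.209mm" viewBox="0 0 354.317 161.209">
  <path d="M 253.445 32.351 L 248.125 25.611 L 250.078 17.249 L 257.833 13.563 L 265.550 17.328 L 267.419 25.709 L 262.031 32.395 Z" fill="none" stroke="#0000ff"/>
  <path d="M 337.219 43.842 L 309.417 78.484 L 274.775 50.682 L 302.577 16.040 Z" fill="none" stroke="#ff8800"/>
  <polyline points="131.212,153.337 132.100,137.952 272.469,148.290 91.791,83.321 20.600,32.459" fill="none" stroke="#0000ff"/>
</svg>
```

(bCNC post)
(Date: synthetic)
G21
G90
G0 X253.445 Y128.858
M3 S239
G01 X248.125 Y135.598 F3100
G01 X250.078 Y143.960
G01 X257.833 Y147.646
G01 X265.550 Y143.881
G01 X267.419 Y135.500
G01 X262.031 Y128.814
G01 X253.445 Y128.858
G0 X337.219 Y117.367
M3 S851
G01 X309.417 Y82.725 F955
G01 X274.775 Y110.527
G01 X302.577 Y145.169
G01 X337.219 Y117.367
G0 X131.212 Y7.872
M3 S239
G01 X132.100 Y23.257 F3100
G01 X272.469 Y12.919
G01 X91.791 Y77.888
G01 X20.600 Y128.750
M5
G0 X0.000 Y0.000

1 u = 1 mm; y_m = 161.209 − y.

[1] `<path>` regular polygon, #0000ff→engrave S239 F3100: (253.445,128.858) → (248.125,135.598) → (250.078,143.960) → (257.833,147.646) → (265.550,143.881) → (267.419,135.500) → (262.031,128.814) → (253.445,128.858) (closed)

[2] `<path>` regular polygon, #ff8800→cut S851 F955: (337.219,117.367) → (309.417,82.725) → (274.775,110.527) → (302.577,145.169) → (337.219,117.367) (closed)

[3] `<polyline>` open polyline, #0000ff→engrave S239 F3100: (131.212,7.872) → (132.100,23.257) → (272.469,12.919) → (91.791,77.888) → (20.600,128.750)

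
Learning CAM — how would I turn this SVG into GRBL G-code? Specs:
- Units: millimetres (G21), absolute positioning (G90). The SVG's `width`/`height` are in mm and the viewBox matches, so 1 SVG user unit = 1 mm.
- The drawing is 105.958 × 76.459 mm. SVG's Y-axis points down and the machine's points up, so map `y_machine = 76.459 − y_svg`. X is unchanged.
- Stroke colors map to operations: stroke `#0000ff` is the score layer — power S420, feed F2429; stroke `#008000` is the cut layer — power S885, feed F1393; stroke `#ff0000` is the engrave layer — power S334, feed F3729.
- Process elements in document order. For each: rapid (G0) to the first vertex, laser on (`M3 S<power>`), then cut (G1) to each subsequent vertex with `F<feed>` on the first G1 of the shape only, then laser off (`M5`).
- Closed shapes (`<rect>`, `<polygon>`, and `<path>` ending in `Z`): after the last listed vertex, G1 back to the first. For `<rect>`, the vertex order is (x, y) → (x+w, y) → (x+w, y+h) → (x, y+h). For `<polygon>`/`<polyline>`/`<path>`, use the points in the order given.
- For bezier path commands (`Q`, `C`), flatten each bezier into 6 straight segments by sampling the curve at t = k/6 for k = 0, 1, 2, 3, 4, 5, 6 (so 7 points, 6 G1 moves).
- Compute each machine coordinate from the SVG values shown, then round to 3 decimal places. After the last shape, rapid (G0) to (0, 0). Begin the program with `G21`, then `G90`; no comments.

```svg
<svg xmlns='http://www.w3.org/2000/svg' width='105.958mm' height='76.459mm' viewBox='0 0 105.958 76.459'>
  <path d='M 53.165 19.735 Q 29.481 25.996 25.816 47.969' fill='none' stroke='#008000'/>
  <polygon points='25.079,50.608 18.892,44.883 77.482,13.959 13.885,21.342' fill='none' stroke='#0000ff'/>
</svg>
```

G21
G90
G0 X53.165 Y56.724
M3 S885
G1 X45.826 Y54.201 F1393
G1 X39.600 Y50.804
G1 X34.486 Y46.535
G1 X30.484 Y41.393
G1 X27.594 Y35.378
G1 X25.816 Y28.490
M5
G0 X25.079 Y25.851
M3 S420
G1 X18.892 Y31.576 F2429
G1 X77.482 Y62.500
G1 X13.885 Y55.117
G1 X25.079 Y25.851
M5
G0 X0.000 Y0.000

Since the viewBox matches the mm dimensions, user units are millimetres directly. The only transform is the Y-flip y_m = 76.459 − y_svg.

Shape 1 is a quadratic bezier drawn with `<path>`. Its stroke #008000 means cut at S885, F1393. After flipping Y the toolpath is (53.165,56.724) → (45.826,54.201) → (39.600,50.804) → (34.486,46.535) → (30.484,41.393) → (27.594,35.378) → (25.816,28.490).

Shape 2 is a closed polygon drawn with `<polygon>`. Its stroke #0000ff means score at S420, F2429. After flipping Y the toolpath is (25.079,25.851) → (18.892,31.576) → (77.482,62.500) → (13.885,55.117) → (25.079,25.851), returning to the start.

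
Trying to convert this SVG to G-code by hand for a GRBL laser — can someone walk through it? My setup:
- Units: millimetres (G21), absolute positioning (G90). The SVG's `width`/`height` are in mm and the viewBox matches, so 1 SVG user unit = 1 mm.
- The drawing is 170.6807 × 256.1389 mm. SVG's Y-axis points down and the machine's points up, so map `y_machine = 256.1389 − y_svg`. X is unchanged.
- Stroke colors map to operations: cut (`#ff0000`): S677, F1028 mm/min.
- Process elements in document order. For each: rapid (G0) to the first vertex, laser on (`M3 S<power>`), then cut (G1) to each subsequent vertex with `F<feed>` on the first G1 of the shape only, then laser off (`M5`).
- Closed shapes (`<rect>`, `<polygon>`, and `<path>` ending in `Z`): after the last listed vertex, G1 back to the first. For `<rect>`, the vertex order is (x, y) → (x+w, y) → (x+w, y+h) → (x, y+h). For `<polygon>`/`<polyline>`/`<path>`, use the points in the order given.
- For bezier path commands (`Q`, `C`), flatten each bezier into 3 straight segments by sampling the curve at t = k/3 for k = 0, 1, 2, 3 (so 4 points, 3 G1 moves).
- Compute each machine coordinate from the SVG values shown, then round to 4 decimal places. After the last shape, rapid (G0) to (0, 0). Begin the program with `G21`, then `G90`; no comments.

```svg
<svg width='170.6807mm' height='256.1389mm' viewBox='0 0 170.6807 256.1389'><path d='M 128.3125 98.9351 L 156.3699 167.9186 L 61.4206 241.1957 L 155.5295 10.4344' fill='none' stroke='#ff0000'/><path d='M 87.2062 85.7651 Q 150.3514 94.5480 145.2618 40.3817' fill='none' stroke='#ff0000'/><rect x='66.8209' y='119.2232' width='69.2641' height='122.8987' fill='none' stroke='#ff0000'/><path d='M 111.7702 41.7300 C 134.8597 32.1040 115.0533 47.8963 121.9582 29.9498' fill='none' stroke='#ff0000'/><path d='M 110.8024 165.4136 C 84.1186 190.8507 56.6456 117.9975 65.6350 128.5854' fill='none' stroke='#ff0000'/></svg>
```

Since the viewBox matches the mm dimensions, user units are millimetres directly. The only transform is the Y-flip y_m = 256.1389 − y_svg.

Shape 1 is a open polyline drawn with `<path>`. Its stroke #ff0000 means cut at S677, F1028. After flipping Y the toolpath is (128.3125,157.2038) → (156.3699,88.2203) → (61.4206,14.9432) → (155.5295,245.7045).

Shape 2 is a quadratic bezier drawn with `<path>`. Its stroke #ff0000 means cut at S677, F1028. After flipping Y the toolpath is (87.2062,170.3738) → (121.7214,171.5129) → (141.0732,186.6407) → (145.2618,215.7572).

Shape 3 is a rectangle drawn with `<rect>`. Its stroke #ff0000 means cut at S677, F1028. After flipping Y the toolpath is (66.8209,136.9157) → (136.0850,136.9157) → (136.0850,14.0170) → (66.8209,14.0170) → (66.8209,136.9157), returning to the start.

Shape 4 is a cubic bezier drawn with `<path>`. Its stroke #ff0000 means cut at S677, F1028. After flipping Y the toolpath is (111.7702,214.4089) → (123.1391,217.7531) → (121.3790,217.2979) → (121.9582,226.1891).

Shape 5 is a cubic bezier drawn with `<path>`. Its stroke #ff0000 means cut at S677, F1028. After flipping Y the toolpath is (110.8024,90.7253) → (85.2352,91.3208) → (67.4200,117.0585) → (65.6350,127.5535).

G21
G90
G0 X128.3125 Y157.2038
M3 S677
G1 X156.3699 Y88.2203 F1028
G1 X61.4206 Y14.9432
G1 X155.5295 Y245.7045
M5
G0 X87.2062 Y170.3738
M3 S677
G1 X121.7214 Y171.5129 F1028
G1 X141.0732 Y186.6407
G1 X145.2618 Y215.7572
M5
G0 X66.8209 Y136.9157
M3 S677
G1 X136.0850 Y136.9157 F1028
G1 X136.0850 Y14.0170
G1 X66.8209 Y14.0170
G1 X66.8209 Y136.9157
M5
G0 X111.7702 Y214.4089
M3 S677
G1 X123.1391 Y217.7531 F1028
G1 X121.3790 Y217.2979
G1 X121.9582 Y226.1891
M5
G0 X110.8024 Y90.7253
M3 S677
G1 X85.2352 Y91.3208 F1028
G1 X67.4200 Y117.0585
G1 X65.6350 Y127.5535
M5
G0 X0.0000 Y0.0000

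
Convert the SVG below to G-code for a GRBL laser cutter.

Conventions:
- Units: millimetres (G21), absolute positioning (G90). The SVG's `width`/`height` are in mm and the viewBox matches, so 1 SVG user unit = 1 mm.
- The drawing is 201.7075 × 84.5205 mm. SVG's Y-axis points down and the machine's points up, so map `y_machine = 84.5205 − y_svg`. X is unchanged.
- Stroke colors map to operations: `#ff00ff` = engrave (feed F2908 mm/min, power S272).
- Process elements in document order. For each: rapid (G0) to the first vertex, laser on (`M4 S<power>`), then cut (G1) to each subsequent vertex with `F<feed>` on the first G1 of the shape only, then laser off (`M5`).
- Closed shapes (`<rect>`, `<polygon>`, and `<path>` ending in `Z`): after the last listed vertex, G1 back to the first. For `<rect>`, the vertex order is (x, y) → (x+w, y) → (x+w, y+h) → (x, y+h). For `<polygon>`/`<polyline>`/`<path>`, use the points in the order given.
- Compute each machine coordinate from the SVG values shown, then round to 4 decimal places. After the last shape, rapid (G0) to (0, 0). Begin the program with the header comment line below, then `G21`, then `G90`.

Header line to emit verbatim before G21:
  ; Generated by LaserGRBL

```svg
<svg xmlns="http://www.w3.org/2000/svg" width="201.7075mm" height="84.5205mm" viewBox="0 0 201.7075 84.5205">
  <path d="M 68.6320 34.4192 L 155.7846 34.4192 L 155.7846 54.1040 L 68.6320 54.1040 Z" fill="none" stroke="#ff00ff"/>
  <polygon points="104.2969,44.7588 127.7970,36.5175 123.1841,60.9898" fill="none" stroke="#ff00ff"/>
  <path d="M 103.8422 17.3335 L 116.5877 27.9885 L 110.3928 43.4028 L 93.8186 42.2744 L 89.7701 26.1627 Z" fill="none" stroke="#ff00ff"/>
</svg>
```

1 u = 1 mm; y_m = 84.5205 − y.

[1] `<path>` rectangle, #ff00ff→engrave S272 F2908: (68.6320,50.1013) → (155.7846,50.1013) → (155.7846,30.4165) → (68.6320,30.4165) → (68.6320,50.1013) (closed)

[2] `<polygon>` regular polygon, #ff00ff→engrave S272 F2908: (104.2969,39.7617) → (127.7970,48.0030) → (123.1841,23.5307) → (104.2969,39.7617) (closed)

[3] `<path>` regular polygon, #ff00ff→engrave S272 F2908: (103.8422,67.1870) → (116.5877,56.5320) → (110.3928,41.1177) → (93.8186,42.2461) → (89.7701,58.3578) → (103.8422,67.1870) (closed)

; Generated by LaserGRBL
G21
G90
G0 X68.6320 Y50.1013
M4 S272
G1 X155.7846 Y50.1013 F2908
G1 X155.7846 Y30.4165
G1 X68.6320 Y30.4165
G1 X68.6320 Y50.1013
M5
G0 X104.2969 Y39.7617
M4 S272
G1 X127.7970 Y48.0030 F2908
G1 X123.1841 Y23.5307
G1 X104.2969 Y39.7617
M5
G0 X103.8422 Y67.1870
M4 S272
G1 X116.5877 Y56.5320 F2908
G1 X110.3928 Y41.1177
G1 X93.8186 Y42.2461
G1 X89.7701 Y58.3578
G1 X103.8422 Y67.1870
M5
G0 X0.0000 Y0.0000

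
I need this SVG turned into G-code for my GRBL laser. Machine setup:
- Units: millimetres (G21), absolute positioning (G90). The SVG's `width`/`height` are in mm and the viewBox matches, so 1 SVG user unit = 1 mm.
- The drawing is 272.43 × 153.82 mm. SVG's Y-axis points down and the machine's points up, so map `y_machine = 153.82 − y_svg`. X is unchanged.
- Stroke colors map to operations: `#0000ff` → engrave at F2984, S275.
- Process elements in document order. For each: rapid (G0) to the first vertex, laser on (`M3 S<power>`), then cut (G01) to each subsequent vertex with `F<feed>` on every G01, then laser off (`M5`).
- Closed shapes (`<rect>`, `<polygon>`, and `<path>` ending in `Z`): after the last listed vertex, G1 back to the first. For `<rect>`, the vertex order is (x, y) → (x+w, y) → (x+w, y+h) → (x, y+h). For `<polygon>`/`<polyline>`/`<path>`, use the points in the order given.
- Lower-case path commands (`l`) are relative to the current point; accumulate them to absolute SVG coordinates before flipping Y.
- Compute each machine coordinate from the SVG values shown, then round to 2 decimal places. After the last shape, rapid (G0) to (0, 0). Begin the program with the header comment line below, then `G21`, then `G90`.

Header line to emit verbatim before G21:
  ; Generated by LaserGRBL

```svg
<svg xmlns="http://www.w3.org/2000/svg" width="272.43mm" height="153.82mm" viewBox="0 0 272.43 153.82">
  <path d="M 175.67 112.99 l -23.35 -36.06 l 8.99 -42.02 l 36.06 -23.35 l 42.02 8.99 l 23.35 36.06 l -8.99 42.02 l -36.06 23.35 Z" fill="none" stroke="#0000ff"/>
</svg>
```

; Generated by LaserGRBL
G21
G90
G0 X175.67 Y40.83
M3 S275
G01 X152.32 Y76.89 F2984
G01 X161.31 Y118.91 F2984
G01 X197.37 Y142.26 F2984
G01 X239.39 Y133.27 F2984
G01 X262.74 Y97.21 F2984
G01 X253.75 Y55.19 F2984
G01 X217.69 Y31.84 F2984
G01 X175.67 Y40.83 F2984
M5
G0 X0.00 Y0.00

1 u = 1 mm; y_m = 153.82 − y.

[1] `<path>` regular polygon, #0000ff→engrave S275 F2984: (175.67,40.83) → (152.32,76.89) → (161.31,118.91) → (197.37,142.26) → (239.39,133.27) → (262.74,97.21) → (253.75,55.19) → (217.69,31.84) → (175.67,40.83) (closed)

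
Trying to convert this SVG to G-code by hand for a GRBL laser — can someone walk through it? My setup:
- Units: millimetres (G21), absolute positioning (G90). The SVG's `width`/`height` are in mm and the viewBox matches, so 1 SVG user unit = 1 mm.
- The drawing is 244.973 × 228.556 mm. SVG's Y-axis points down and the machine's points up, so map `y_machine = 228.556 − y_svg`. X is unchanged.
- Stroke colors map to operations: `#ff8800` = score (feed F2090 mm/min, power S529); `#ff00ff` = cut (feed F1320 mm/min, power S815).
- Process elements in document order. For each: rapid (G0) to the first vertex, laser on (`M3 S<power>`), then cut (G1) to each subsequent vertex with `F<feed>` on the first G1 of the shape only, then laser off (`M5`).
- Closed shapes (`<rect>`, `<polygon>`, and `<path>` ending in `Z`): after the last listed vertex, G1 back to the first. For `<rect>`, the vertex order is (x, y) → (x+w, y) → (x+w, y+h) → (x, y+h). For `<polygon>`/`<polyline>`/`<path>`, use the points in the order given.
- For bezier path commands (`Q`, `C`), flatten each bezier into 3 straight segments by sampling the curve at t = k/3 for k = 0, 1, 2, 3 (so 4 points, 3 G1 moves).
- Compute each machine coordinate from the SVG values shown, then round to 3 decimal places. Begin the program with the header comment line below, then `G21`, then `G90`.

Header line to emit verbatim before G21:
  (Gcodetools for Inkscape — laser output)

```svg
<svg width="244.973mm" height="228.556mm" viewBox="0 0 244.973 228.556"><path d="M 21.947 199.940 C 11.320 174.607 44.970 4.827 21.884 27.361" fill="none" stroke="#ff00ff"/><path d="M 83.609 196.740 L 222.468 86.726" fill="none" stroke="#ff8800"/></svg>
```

(Gcodetools for Inkscape — laser output)
G21
G90
G0 X21.947 Y28.616
M3 S815
G1 X22.338 Y89.625 F1320
G1 X29.799 Y172.097
G1 X21.884 Y201.195
M5
G0 X83.609 Y31.816
M3 S529
G1 X222.468 Y141.830 F2090
M5

Since the viewBox matches the mm dimensions, user units are millimetres directly. The only transform is the Y-flip y_m = 228.556 − y_svg.

Shape 1 is a cubic bezier drawn with `<path>`. Its stroke #ff00ff means cut at S815, F1320. After flipping Y the toolpath is (21.947,28.616) → (22.338,89.625) → (29.799,172.097) → (21.884,201.195).

Shape 2 is a line segment drawn with `<path>`. Its stroke #ff8800 means score at S529, F2090. After flipping Y the toolpath is (83.609,31.816) → (222.468,141.830).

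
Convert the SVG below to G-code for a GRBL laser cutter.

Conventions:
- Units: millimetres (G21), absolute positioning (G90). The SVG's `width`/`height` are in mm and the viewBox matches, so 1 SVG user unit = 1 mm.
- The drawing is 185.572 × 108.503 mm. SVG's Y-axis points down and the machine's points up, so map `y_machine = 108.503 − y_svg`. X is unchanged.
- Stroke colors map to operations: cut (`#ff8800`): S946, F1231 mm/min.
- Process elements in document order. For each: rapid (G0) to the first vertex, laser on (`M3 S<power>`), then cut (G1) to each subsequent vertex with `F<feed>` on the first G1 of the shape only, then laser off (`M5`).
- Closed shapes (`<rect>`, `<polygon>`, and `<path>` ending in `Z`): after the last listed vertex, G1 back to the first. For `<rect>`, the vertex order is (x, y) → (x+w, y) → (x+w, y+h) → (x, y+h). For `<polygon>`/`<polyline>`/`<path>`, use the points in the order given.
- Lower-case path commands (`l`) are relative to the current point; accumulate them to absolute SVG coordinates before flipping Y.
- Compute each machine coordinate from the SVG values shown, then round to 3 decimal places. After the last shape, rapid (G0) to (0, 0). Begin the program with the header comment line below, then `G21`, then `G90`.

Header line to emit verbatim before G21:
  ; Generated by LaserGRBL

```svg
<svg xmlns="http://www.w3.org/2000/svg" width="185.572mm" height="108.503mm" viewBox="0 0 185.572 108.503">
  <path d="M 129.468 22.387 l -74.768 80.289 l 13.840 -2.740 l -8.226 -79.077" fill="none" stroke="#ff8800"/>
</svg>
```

viewBox `0 0 185.572 108.503` with mm width/height → 1 unit = 1 mm. Flip: y_m = 108.503 − y_svg.

**Shape 1** — `<path>` open polyline, stroke `#ff8800` → cut (S946, F1231). Machine vertices: (129.468,86.116) → (54.700,5.827) → (68.540,8.567) → (60.314,87.644). Open path.

; Generated by LaserGRBL
G21
G90
G0 X129.468 Y86.116
M3 S946
G1 X54.700 Y5.827 F1231
G1 X68.540 Y8.567
G1 X60.314 Y87.644
M5
G0 X0.000 Y0.000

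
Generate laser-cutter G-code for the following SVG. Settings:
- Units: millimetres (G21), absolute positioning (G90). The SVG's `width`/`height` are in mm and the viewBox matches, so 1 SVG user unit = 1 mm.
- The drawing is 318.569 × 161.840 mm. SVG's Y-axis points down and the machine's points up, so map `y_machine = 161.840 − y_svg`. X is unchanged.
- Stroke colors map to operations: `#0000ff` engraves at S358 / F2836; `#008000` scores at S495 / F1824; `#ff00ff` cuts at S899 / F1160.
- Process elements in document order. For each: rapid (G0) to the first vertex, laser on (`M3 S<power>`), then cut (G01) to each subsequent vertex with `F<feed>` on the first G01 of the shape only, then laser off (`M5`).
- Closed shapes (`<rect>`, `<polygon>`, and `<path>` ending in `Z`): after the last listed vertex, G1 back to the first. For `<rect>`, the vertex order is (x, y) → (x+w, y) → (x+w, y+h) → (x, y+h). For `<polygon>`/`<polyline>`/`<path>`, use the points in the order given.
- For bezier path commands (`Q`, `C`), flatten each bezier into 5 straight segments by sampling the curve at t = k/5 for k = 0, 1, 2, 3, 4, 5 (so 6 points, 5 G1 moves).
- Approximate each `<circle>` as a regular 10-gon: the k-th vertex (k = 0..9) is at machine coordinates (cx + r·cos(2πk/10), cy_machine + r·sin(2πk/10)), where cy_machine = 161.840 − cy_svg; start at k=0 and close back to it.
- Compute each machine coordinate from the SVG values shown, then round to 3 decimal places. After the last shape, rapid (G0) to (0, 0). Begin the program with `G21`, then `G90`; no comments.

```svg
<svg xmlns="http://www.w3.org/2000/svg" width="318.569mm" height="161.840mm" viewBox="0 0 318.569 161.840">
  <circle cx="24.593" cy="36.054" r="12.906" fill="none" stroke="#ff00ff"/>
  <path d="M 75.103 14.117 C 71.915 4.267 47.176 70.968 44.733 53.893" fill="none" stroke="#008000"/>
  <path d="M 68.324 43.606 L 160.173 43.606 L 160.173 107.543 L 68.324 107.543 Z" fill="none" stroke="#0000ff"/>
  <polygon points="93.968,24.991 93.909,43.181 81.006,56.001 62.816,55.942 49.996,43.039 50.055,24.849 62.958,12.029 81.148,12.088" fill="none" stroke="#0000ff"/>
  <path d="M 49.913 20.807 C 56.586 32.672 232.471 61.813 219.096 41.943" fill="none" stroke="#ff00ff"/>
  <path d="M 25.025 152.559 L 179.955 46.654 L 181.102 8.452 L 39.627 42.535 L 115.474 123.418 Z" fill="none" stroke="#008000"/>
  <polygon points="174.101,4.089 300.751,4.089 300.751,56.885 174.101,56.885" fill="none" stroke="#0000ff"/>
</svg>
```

viewBox `0 0 318.569 161.840` with mm width/height → 1 unit = 1 mm. Flip: y_m = 161.840 − y_svg.

**Shape 1** — `<circle>` circle, stroke `#ff00ff` → cut (S899, F1160). Machine vertices: (37.499,125.786) → (35.034,133.372) → (28.581,138.060) → (20.605,138.060) → (14.152,133.372) → (11.687,125.786) → (14.152,118.200) → (20.605,113.512) → (28.581,113.512) → (35.034,118.200) → (37.499,125.786). Closed: final G1 returns to the first vertex.

**Shape 2** — `<path>` cubic bezier, stroke `#008000` → score (S495, F1824). Control points (SVG): P0=(75.103,14.117), P1=(71.915,4.267), P2=(47.176,70.968), P3=(44.733,53.893); sampled at t=k/5. Machine vertices: (75.103,147.723) → (70.955,145.729) → (63.739,133.059) → (55.560,117.409) → (48.524,106.473) → (44.733,107.947). Open path.

**Shape 3** — `<path>` rectangle, stroke `#0000ff` → engrave (S358, F2836). Machine vertices: (68.324,118.234) → (160.173,118.234) → (160.173,54.297) → (68.324,54.297) → (68.324,118.234). Closed: final G1 returns to the first vertex.

**Shape 4** — `<polygon>` regular polygon, stroke `#0000ff` → engrave (S358, F2836). Machine vertices: (93.968,136.849) → (93.909,118.659) → (81.006,105.839) → (62.816,105.898) → (49.996,118.801) → (50.055,136.991) → (62.958,149.811) → (81.148,149.752) → (93.968,136.849). Closed: final G1 returns to the first vertex.

**Shape 5** — `<path>` cubic bezier, stroke `#ff00ff` → cut (S899, F1160). Control points (SVG): P0=(49.913,20.807), P1=(56.586,32.672), P2=(232.471,61.813), P3=(219.096,41.943); sampled at t=k/5. Machine vertices: (49.913,141.033) → (71.354,132.371) → (116.200,122.745) → (167.243,115.336) → (207.278,113.326) → (219.096,119.897). Open path.

**Shape 6** — `<path>` closed polygon, stroke `#008000` → score (S495, F1824). Machine vertices: (25.025,9.281) → (179.955,115.186) → (181.102,153.388) → (39.627,119.305) → (115.474,38.422) → (25.025,9.281). Closed: final G1 returns to the first vertex.

**Shape 7** — `<polygon>` rectangle, stroke `#0000ff` → engrave (S358, F2836). Machine vertices: (174.101,157.751) → (300.751,157.751) → (300.751,104.955) → (174.101,104.955) → (174.101,157.751). Closed: final G1 returns to the first vertex.

G21
G90
G0 X37.499 Y125.786
M3 S899
G01 X35.034 Y133.372 F1160
G01 X28.581 Y138.060
G01 X20.605 Y138.060
G01 X14.152 Y133.372
G01 X11.687 Y125.786
G01 X14.152 Y118.200
G01 X20.605 Y113.512
G01 X28.581 Y113.512
G01 X35.034 Y118.200
G01 X37.499 Y125.786
M5
G0 X75.103 Y147.723
M3 S495
G01 X70.955 Y145.729 F1824
G01 X63.739 Y133.059
G01 X55.560 Y117.409
G01 X48.524 Y106.473
G01 X44.733 Y107.947
M5
G0 X68.324 Y118.234
M3 S358
G01 X160.173 Y118.234 F2836
G01 X160.173 Y54.297
G01 X68.324 Y54.297
G01 X68.324 Y118.234
M5
G0 X93.968 Y136.849
M3 S358
G01 X93.909 Y118.659 F2836
G01 X81.006 Y105.839
G01 X62.816 Y105.898
G01 X49.996 Y118.801
G01 X50.055 Y136.991
G01 X62.958 Y149.811
G01 X81.148 Y149.752
G01 X93.968 Y136.849
M5
G0 X49.913 Y141.033
M3 S899
G01 X71.354 Y132.371 F1160
G01 X116.200 Y122.745
G01 X167.243 Y115.336
G01 X207.278 Y113.326
G01 X219.096 Y119.897
M5
G0 X25.025 Y9.281
M3 S495
G01 X179.955 Y115.186 F1824
G01 X181.102 Y153.388
G01 X39.627 Y119.305
G01 X115.474 Y38.422
G01 X25.025 Y9.281
M5
G0 X174.101 Y157.751
M3 S358
G01 X300.751 Y157.751 F2836
G01 X300.751 Y104.955
G01 X174.101 Y104.955
G01 X174.101 Y157.751
M5
G0 X0.000 Y0.000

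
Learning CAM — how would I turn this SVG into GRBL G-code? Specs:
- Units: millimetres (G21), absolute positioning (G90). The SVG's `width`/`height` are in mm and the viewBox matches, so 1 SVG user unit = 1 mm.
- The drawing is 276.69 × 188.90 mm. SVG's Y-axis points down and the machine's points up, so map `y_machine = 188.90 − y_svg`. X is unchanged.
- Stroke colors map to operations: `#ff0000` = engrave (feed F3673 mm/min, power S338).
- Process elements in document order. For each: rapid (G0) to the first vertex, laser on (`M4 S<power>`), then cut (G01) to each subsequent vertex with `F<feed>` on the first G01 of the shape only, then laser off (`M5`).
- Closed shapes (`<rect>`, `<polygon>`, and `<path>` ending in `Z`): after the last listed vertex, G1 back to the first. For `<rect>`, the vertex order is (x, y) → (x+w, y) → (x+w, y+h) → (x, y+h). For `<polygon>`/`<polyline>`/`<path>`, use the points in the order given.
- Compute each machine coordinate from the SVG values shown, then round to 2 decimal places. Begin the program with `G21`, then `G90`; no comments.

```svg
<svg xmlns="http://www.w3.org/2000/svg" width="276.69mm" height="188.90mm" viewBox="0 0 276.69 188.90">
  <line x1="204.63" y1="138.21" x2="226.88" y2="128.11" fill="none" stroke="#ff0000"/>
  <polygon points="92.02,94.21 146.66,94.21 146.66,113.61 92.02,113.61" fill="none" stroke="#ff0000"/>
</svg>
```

G21
G90
G0 X204.63 Y50.69
M4 S338
G01 X226.88 Y60.79 F3673
M5
G0 X92.02 Y94.69
M4 S338
G01 X146.66 Y94.69 F3673
G01 X146.66 Y75.29
G01 X92.02 Y75.29
G01 X92.02 Y94.69
M5

1 u = 1 mm; y_m = 188.90 − y.

[1] `<line>` line segment, #ff0000→engrave S338 F3673: (204.63,50.69) → (226.88,60.79)

[2] `<polygon>` rectangle, #ff0000→engrave S338 F3673: (92.02,94.69) → (146.66,94.69) → (146.66,75.29) → (92.02,75.29) → (92.02,94.69) (closed)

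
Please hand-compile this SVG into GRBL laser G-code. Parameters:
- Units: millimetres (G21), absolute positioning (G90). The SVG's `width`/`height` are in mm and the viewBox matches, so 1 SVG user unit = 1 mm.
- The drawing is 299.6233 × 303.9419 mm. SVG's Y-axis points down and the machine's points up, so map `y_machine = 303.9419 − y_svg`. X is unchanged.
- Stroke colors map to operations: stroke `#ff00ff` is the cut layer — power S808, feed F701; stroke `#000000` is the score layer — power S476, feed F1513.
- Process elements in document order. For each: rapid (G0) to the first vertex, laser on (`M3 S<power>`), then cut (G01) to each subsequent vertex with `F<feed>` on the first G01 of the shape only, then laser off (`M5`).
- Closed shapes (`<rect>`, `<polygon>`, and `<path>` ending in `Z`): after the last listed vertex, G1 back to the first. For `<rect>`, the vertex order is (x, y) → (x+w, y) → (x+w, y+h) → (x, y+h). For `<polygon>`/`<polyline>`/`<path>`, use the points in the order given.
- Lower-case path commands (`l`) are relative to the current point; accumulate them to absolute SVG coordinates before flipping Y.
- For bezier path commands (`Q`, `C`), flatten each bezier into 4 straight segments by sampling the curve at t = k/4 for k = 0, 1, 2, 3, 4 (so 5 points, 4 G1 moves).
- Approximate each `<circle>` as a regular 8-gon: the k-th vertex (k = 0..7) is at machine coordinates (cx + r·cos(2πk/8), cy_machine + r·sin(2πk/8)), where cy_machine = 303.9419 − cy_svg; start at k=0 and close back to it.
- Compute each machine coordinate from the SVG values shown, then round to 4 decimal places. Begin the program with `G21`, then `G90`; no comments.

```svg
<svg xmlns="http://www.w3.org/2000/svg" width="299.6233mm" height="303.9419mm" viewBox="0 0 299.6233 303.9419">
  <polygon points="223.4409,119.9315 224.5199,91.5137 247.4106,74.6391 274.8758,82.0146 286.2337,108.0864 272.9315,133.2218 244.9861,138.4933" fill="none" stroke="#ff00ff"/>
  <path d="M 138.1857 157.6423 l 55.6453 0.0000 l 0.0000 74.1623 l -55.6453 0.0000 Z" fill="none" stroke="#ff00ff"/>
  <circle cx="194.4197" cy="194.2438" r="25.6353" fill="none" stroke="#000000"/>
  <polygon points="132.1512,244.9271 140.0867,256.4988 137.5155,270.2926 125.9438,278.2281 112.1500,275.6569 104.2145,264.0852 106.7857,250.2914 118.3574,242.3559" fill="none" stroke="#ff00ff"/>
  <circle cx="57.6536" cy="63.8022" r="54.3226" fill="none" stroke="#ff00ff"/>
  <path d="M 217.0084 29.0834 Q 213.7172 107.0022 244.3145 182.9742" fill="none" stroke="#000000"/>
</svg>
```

G21
G90
G0 X223.4409 Y184.0104
M3 S808
G01 X224.5199 Y212.4282 F701
G01 X247.4106 Y229.3028
G01 X274.8758 Y221.9273
G01 X286.2337 Y195.8555
G01 X272.9315 Y170.7201
G01 X244.9861 Y165.4486
G01 X223.4409 Y184.0104
M5
G0 X138.1857 Y146.2996
M3 S808
G01 X193.8310 Y146.2996 F701
G01 X193.8310 Y72.1373
G01 X138.1857 Y72.1373
G01 X138.1857 Y146.2996
M5
G0 X220.0550 Y109.6981
M3 S476
G01 X212.5466 Y127.8250 F1513
G01 X194.4197 Y135.3334
G01 X176.2928 Y127.8250
G01 X168.7844 Y109.6981
G01 X176.2928 Y91.5712
G01 X194.4197 Y84.0628
G01 X212.5466 Y91.5712
G01 X220.0550 Y109.6981
M5
G0 X132.1512 Y59.0148
M3 S808
G01 X140.0867 Y47.4431 F701
G01 X137.5155 Y33.6493
G01 X125.9438 Y25.7138
G01 X112.1500 Y28.2850
G01 X104.2145 Y39.8567
G01 X106.7857 Y53.6505
G01 X118.3574 Y61.5860
G01 X132.1512 Y59.0148
M5
G0 X111.9762 Y240.1397
M3 S808
G01 X96.0655 Y278.5516 F701
G01 X57.6536 Y294.4623
G01 X19.2417 Y278.5516
G01 X3.3310 Y240.1397
G01 X19.2417 Y201.7278
G01 X57.6536 Y185.8171
G01 X96.0655 Y201.7278
G01 X111.9762 Y240.1397
M5
G0 X217.0084 Y274.8585
M3 S476
G01 X217.4808 Y236.0208 F1513
G01 X222.1893 Y197.4264
G01 X231.1339 Y159.0754
G01 X244.3145 Y120.9677
M5

viewBox `0 0 299.6233 303.9419` with mm width/height → 1 unit = 1 mm. Flip: y_m = 303.9419 − y_svg.

**Shape 1** — `<polygon>` regular polygon, stroke `#ff00ff` → cut (S808, F701). Machine vertices: (223.4409,184.0104) → (224.5199,212.4282) → (247.4106,229.3028) → (274.8758,221.9273) → (286.2337,195.8555) → (272.9315,170.7201) → (244.9861,165.4486) → (223.4409,184.0104). Closed: final G1 returns to the first vertex.

**Shape 2** — `<path>` rectangle, stroke `#ff00ff` → cut (S808, F701). Machine vertices: (138.1857,146.2996) → (193.8310,146.2996) → (193.8310,72.1373) → (138.1857,72.1373) → (138.1857,146.2996). Closed: final G1 returns to the first vertex.

**Shape 3** — `<circle>` circle, stroke `#000000` → score (S476, F1513). Machine vertices: (220.0550,109.6981) → (212.5466,127.8250) → (194.4197,135.3334) → (176.2928,127.8250) → (168.7844,109.6981) → (176.2928,91.5712) → (194.4197,84.0628) → (212.5466,91.5712) → (220.0550,109.6981). Closed: final G1 returns to the first vertex.

**Shape 4** — `<polygon>` regular polygon, stroke `#ff00ff` → cut (S808, F701). Machine vertices: (132.1512,59.0148) → (140.0867,47.4431) → (137.5155,33.6493) → (125.9438,25.7138) → (112.1500,28.2850) → (104.2145,39.8567) → (106.7857,53.6505) → (118.3574,61.5860) → (132.1512,59.0148). Closed: final G1 returns to the first vertex.

**Shape 5** — `<circle>` circle, stroke `#ff00ff` → cut (S808, F701). Machine vertices: (111.9762,240.1397) → (96.0655,278.5516) → (57.6536,294.4623) → (19.2417,278.5516) → (3.3310,240.1397) → (19.2417,201.7278) → (57.6536,185.8171) → (96.0655,201.7278) → (111.9762,240.1397). Closed: final G1 returns to the first vertex.

**Shape 6** — `<path>` quadratic bezier, stroke `#000000` → score (S476, F1513). Control points (SVG): P0=(217.0084,29.0834), P1=(213.7172,107.0022), P2=(244.3145,182.9742); sampled at t=k/4. Machine vertices: (217.0084,274.8585) → (217.4808,236.0208) → (222.1893,197.4264) → (231.1339,159.0754) → (244.3145,120.9677). Open path.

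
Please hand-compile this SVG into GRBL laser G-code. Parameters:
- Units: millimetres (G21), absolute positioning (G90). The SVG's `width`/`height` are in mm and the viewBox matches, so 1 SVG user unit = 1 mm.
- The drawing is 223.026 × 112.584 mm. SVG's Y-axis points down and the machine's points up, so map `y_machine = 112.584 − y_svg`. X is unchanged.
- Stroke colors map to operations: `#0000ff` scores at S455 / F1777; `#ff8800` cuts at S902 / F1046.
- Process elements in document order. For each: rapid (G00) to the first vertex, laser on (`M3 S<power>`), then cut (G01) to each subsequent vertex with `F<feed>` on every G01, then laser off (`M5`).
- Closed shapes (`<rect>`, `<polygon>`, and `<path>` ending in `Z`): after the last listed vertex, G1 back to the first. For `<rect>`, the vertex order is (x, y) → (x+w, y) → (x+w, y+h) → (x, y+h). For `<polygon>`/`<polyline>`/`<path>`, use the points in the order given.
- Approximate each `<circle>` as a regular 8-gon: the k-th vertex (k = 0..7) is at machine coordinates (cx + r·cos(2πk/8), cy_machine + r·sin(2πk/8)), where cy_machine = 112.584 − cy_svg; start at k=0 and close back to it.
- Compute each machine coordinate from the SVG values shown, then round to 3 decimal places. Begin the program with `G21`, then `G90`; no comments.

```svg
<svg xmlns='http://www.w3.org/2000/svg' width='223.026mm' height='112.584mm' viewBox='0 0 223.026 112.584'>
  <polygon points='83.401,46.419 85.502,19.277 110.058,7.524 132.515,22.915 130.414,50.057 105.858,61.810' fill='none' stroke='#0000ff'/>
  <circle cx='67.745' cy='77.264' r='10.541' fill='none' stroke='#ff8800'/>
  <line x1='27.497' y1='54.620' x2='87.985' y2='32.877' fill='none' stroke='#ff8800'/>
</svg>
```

G21
G90
G00 X83.401 Y66.165
M3 S455
G01 X85.502 Y93.307 F1777
G01 X110.058 Y105.060 F1777
G01 X132.515 Y89.669 F1777
G01 X130.414 Y62.527 F1777
G01 X105.858 Y50.774 F1777
G01 X83.401 Y66.165 F1777
M5
G00 X78.286 Y35.320
M3 S902
G01 X75.199 Y42.774 F1046
G01 X67.745 Y45.861 F1046
G01 X60.291 Y42.774 F1046
G01 X57.204 Y35.320 F1046
G01 X60.291 Y27.866 F1046
G01 X67.745 Y24.779 F1046
G01 X75.199 Y27.866 F1046
G01 X78.286 Y35.320 F1046
M5
G00 X27.497 Y57.964
M3 S902
G01 X87.985 Y79.707 F1046
M5

Since the viewBox matches the mm dimensions, user units are millimetres directly. The only transform is the Y-flip y_m = 112.584 − y_svg.

Shape 1 is a regular polygon drawn with `<polygon>`. Its stroke #0000ff means score at S455, F1777. After flipping Y the toolpath is (83.401,66.165) → (85.502,93.307) → (110.058,105.060) → (132.515,89.669) → (130.414,62.527) → (105.858,50.774) → (83.401,66.165), returning to the start.

Shape 2 is a circle drawn with `<circle>`. Its stroke #ff8800 means cut at S902, F1046. After flipping Y the toolpath is (78.286,35.320) → (75.199,42.774) → (67.745,45.861) → (60.291,42.774) → (57.204,35.320) → (60.291,27.866) → (67.745,24.779) → (75.199,27.866) → (78.286,35.320), returning to the start.

Shape 3 is a line segment drawn with `<line>`. Its stroke #ff8800 means cut at S902, F1046. After flipping Y the toolpath is (27.497,57.964) → (87.985,79.707).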